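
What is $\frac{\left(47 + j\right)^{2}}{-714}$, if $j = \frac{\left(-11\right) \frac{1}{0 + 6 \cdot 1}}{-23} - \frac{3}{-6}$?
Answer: $- \frac{1539727}{485622} \approx -3.1706$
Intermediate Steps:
$j = \frac{40}{69}$ ($j = - \frac{11}{0 + 6} \left(- \frac{1}{23}\right) - - \frac{1}{2} = - \frac{11}{6} \left(- \frac{1}{23}\right) + \frac{1}{2} = \left(-11\right) \frac{1}{6} \left(- \frac{1}{23}\right) + \frac{1}{2} = \left(- \frac{11}{6}\right) \left(- \frac{1}{23}\right) + \frac{1}{2} = \frac{11}{138} + \frac{1}{2} = \frac{40}{69} \approx 0.57971$)
$\frac{\left(47 + j\right)^{2}}{-714} = \frac{\left(47 + \frac{40}{69}\right)^{2}}{-714} = \left(\frac{3283}{69}\right)^{2} \left(- \frac{1}{714}\right) = \frac{10778089}{4761} \left(- \frac{1}{714}\right) = - \frac{1539727}{485622}$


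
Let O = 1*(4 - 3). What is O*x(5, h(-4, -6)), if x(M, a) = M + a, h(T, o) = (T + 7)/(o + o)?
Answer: 19/4 ≈ 4.7500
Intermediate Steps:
h(T, o) = (7 + T)/(2*o) (h(T, o) = (7 + T)/((2*o)) = (7 + T)*(1/(2*o)) = (7 + T)/(2*o))
O = 1 (O = 1*1 = 1)
O*x(5, h(-4, -6)) = 1*(5 + (½)*(7 - 4)/(-6)) = 1*(5 + (½)*(-⅙)*3) = 1*(5 - ¼) = 1*(19/4) = 19/4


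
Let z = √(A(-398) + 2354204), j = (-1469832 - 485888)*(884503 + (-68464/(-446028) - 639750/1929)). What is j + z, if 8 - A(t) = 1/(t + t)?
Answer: -11271030132692507320/6518091 + √372916597847/398 ≈ -1.7292e+12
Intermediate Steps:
A(t) = 8 - 1/(2*t) (A(t) = 8 - 1/(t + t) = 8 - 1/(2*t))
j = -11271030132692507320/6518091 (j = -1955720*(884503 + (-68464*(-1/446028) - 639750*1/1929)) = -1955720*(884503 + (1556/10137 - 213250/643)) = -1955720*(884503 - 2160714742/6518091) = -1955720*5763110329031/6518091 = -11271030132692507320/6518091 ≈ -1.7292e+12)
z = √372916597847/398 (z = √((8 - ½/(-398)) + 2354204) = √((8 - ½*(-1/398)) + 2354204) = √((8 + 1/796) + 2354204) = √(6369/796 + 2354204) = √(1873952753/796) = √372916597847/398 ≈ 1534.3)
j + z = -11271030132692507320/6518091 + √372916597847/398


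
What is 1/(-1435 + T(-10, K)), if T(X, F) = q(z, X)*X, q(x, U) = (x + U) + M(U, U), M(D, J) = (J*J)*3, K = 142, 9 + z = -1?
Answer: -1/4235 ≈ -0.00023613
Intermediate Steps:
z = -10 (z = -9 - 1 = -10)
M(D, J) = 3*J² (M(D, J) = J²*3 = 3*J²)
q(x, U) = U + x + 3*U² (q(x, U) = (x + U) + 3*U² = (U + x) + 3*U² = U + x + 3*U²)
T(X, F) = X*(-10 + X + 3*X²) (T(X, F) = (X - 10 + 3*X²)*X = (-10 + X + 3*X²)*X = X*(-10 + X + 3*X²))
1/(-1435 + T(-10, K)) = 1/(-1435 - 10*(-10 - 10 + 3*(-10)²)) = 1/(-1435 - 10*(-10 - 10 + 3*100)) = 1/(-1435 - 10*(-10 - 10 + 300)) = 1/(-1435 - 10*280) = 1/(-1435 - 2800) = 1/(-4235) = -1/4235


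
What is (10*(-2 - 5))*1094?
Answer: -76580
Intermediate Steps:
(10*(-2 - 5))*1094 = (10*(-7))*1094 = -70*1094 = -76580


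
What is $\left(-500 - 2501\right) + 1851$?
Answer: $-1150$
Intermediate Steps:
$\left(-500 - 2501\right) + 1851 = -3001 + 1851 = -1150$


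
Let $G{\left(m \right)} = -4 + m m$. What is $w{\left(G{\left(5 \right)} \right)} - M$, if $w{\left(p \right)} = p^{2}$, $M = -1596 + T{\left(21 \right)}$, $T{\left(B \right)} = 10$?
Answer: $2027$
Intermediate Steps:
$G{\left(m \right)} = -4 + m^{2}$
$M = -1586$ ($M = -1596 + 10 = -1586$)
$w{\left(G{\left(5 \right)} \right)} - M = \left(-4 + 5^{2}\right)^{2} - -1586 = \left(-4 + 25\right)^{2} + 1586 = 21^{2} + 1586 = 441 + 1586 = 2027$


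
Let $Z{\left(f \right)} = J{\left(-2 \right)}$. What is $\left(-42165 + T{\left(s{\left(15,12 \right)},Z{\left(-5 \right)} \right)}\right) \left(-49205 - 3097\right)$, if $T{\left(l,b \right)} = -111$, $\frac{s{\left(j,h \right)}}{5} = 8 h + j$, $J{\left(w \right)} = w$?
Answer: $2211119352$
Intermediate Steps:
$Z{\left(f \right)} = -2$
$s{\left(j,h \right)} = 5 j + 40 h$ ($s{\left(j,h \right)} = 5 \left(8 h + j\right) = 5 \left(j + 8 h\right) = 5 j + 40 h$)
$\left(-42165 + T{\left(s{\left(15,12 \right)},Z{\left(-5 \right)} \right)}\right) \left(-49205 - 3097\right) = \left(-42165 - 111\right) \left(-49205 - 3097\right) = \left(-42276\right) \left(-52302\right) = 2211119352$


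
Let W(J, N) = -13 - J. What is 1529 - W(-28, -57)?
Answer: 1514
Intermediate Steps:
1529 - W(-28, -57) = 1529 - (-13 - 1*(-28)) = 1529 - (-13 + 28) = 1529 - 1*15 = 1529 - 15 = 1514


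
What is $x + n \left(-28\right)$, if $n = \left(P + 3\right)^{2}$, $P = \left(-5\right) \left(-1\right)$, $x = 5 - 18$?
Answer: $-1805$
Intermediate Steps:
$x = -13$ ($x = 5 - 18 = -13$)
$P = 5$
$n = 64$ ($n = \left(5 + 3\right)^{2} = 8^{2} = 64$)
$x + n \left(-28\right) = -13 + 64 \left(-28\right) = -13 - 1792 = -1805$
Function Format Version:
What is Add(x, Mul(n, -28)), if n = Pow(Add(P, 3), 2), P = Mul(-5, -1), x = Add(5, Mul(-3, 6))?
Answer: -1805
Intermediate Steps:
x = -13 (x = Add(5, -18) = -13)
P = 5
n = 64 (n = Pow(Add(5, 3), 2) = Pow(8, 2) = 64)
Add(x, Mul(n, -28)) = Add(-13, Mul(64, -28)) = Add(-13, -1792) = -1805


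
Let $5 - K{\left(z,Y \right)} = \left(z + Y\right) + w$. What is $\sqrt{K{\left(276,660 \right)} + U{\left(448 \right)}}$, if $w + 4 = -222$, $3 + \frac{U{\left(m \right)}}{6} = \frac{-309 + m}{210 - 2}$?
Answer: $\frac{5 i \sqrt{77766}}{52} \approx 26.814 i$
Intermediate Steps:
$U{\left(m \right)} = - \frac{2799}{104} + \frac{3 m}{104}$ ($U{\left(m \right)} = -18 + 6 \frac{-309 + m}{210 - 2} = -18 + 6 \frac{-309 + m}{208} = -18 + 6 \left(-309 + m\right) \frac{1}{208} = -18 + 6 \left(- \frac{309}{208} + \frac{m}{208}\right) = -18 + \left(- \frac{927}{104} + \frac{3 m}{104}\right) = - \frac{2799}{104} + \frac{3 m}{104}$)
$w = -226$ ($w = -4 - 222 = -226$)
$K{\left(z,Y \right)} = 231 - Y - z$ ($K{\left(z,Y \right)} = 5 - \left(\left(z + Y\right) - 226\right) = 5 - \left(\left(Y + z\right) - 226\right) = 5 - \left(-226 + Y + z\right) = 231 - Y - z$)
$\sqrt{K{\left(276,660 \right)} + U{\left(448 \right)}} = \sqrt{\left(231 - 660 - 276\right) + \left(- \frac{2799}{104} + \frac{3}{104} \cdot 448\right)} = \sqrt{\left(231 - 660 - 276\right) + \left(- \frac{2799}{104} + \frac{168}{13}\right)} = \sqrt{-705 - \frac{1455}{104}} = \sqrt{- \frac{74775}{104}} = \frac{5 i \sqrt{77766}}{52}$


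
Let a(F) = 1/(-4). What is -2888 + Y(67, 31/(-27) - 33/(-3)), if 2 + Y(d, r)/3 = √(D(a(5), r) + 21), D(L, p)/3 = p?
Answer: -2894 + √455 ≈ -2872.7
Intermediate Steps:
a(F) = -¼
D(L, p) = 3*p
Y(d, r) = -6 + 3*√(21 + 3*r) (Y(d, r) = -6 + 3*√(3*r + 21) = -6 + 3*√(21 + 3*r))
-2888 + Y(67, 31/(-27) - 33/(-3)) = -2888 + (-6 + 3*√(21 + 3*(31/(-27) - 33/(-3)))) = -2888 + (-6 + 3*√(21 + 3*(31*(-1/27) - 33*(-⅓)))) = -2888 + (-6 + 3*√(21 + 3*(-31/27 + 11))) = -2888 + (-6 + 3*√(21 + 3*(266/27))) = -2888 + (-6 + 3*√(21 + 266/9)) = -2888 + (-6 + 3*√(455/9)) = -2888 + (-6 + 3*(√455/3)) = -2888 + (-6 + √455) = -2894 + √455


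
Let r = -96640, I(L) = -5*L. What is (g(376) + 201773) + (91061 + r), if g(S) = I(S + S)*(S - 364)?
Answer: 151074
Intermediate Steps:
g(S) = -10*S*(-364 + S) (g(S) = (-5*(S + S))*(S - 364) = (-10*S)*(-364 + S) = -10*S*(-364 + S))
(g(376) + 201773) + (91061 + r) = (10*376*(364 - 1*376) + 201773) + (91061 - 96640) = (10*376*(364 - 376) + 201773) - 5579 = (10*376*(-12) + 201773) - 5579 = (-45120 + 201773) - 5579 = 156653 - 5579 = 151074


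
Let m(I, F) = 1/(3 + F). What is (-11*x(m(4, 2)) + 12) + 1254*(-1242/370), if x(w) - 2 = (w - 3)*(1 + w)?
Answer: -3868732/925 ≈ -4182.4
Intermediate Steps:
x(w) = 2 + (1 + w)*(-3 + w) (x(w) = 2 + (w - 3)*(1 + w) = 2 + (-3 + w)*(1 + w) = 2 + (1 + w)*(-3 + w))
(-11*x(m(4, 2)) + 12) + 1254*(-1242/370) = (-11*(-1 + (1/(3 + 2))² - 2/(3 + 2)) + 12) + 1254*(-1242/370) = (-11*(-1 + (1/5)² - 2/5) + 12) + 1254*(-1242*1/370) = (-11*(-1 + (⅕)² - 2*⅕) + 12) + 1254*(-621/185) = (-11*(-1 + 1/25 - ⅖) + 12) - 778734/185 = (-11*(-34/25) + 12) - 778734/185 = (374/25 + 12) - 778734/185 = 674/25 - 778734/185 = -3868732/925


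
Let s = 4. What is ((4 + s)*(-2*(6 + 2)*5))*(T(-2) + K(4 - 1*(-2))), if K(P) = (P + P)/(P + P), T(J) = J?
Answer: 640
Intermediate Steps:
K(P) = 1 (K(P) = (2*P)/((2*P)) = (2*P)*(1/(2*P)) = 1)
((4 + s)*(-2*(6 + 2)*5))*(T(-2) + K(4 - 1*(-2))) = ((4 + 4)*(-2*(6 + 2)*5))*(-2 + 1) = (8*(-2*8*5))*(-1) = (8*(-16*5))*(-1) = (8*(-80))*(-1) = -640*(-1) = 640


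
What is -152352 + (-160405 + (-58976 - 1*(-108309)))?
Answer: -263424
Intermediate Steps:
-152352 + (-160405 + (-58976 - 1*(-108309))) = -152352 + (-160405 + (-58976 + 108309)) = -152352 + (-160405 + 49333) = -152352 - 111072 = -263424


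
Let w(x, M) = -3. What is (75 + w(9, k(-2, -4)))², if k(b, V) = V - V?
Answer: 5184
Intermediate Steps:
k(b, V) = 0
(75 + w(9, k(-2, -4)))² = (75 - 3)² = 72² = 5184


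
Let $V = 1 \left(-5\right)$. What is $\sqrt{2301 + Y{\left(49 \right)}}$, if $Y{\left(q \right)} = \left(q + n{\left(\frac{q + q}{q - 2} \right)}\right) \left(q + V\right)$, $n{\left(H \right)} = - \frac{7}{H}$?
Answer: $\frac{\sqrt{211155}}{7} \approx 65.645$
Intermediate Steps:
$V = -5$
$Y{\left(q \right)} = \left(-5 + q\right) \left(q - \frac{7 \left(-2 + q\right)}{2 q}\right)$ ($Y{\left(q \right)} = \left(q - \frac{7}{\left(q + q\right) \frac{1}{q - 2}}\right) \left(q - 5\right) = \left(q - \frac{7}{2 q \frac{1}{-2 + q}}\right) \left(-5 + q\right) = \left(q - 7 \frac{-2 + q}{2 q}\right) \left(-5 + q\right) = \left(q - \frac{7 \left(-2 + q\right)}{2 q}\right) \left(-5 + q\right) = \left(-5 + q\right) \left(q - \frac{7 \left(-2 + q\right)}{2 q}\right)$)
$\sqrt{2301 + Y{\left(49 \right)}} = \sqrt{2301 + \left(\frac{49}{2} + 49^{2} - \frac{35}{49} - \frac{833}{2}\right)} = \sqrt{2301 + \left(\frac{49}{2} + 2401 - \frac{5}{7} - \frac{833}{2}\right)} = \sqrt{2301 + \frac{14058}{7}} = \sqrt{\frac{30165}{7}} = \frac{\sqrt{211155}}{7}$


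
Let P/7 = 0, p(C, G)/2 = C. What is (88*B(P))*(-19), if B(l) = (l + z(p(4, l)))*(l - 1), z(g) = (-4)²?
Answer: 26752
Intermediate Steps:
p(C, G) = 2*C
z(g) = 16
P = 0 (P = 7*0 = 0)
B(l) = (-1 + l)*(16 + l) (B(l) = (l + 16)*(l - 1) = (16 + l)*(-1 + l) = (-1 + l)*(16 + l))
(88*B(P))*(-19) = (88*(-16 + 0² + 15*0))*(-19) = (88*(-16 + 0 + 0))*(-19) = (88*(-16))*(-19) = -1408*(-19) = 26752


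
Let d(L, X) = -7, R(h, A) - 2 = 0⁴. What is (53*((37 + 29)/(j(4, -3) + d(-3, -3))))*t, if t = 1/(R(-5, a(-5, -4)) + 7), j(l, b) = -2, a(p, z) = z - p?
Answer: -1166/27 ≈ -43.185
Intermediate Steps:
R(h, A) = 2 (R(h, A) = 2 + 0⁴ = 2 + 0 = 2)
t = ⅑ (t = 1/(2 + 7) = 1/9 = ⅑ ≈ 0.11111)
(53*((37 + 29)/(j(4, -3) + d(-3, -3))))*t = (53*((37 + 29)/(-2 - 7)))*(⅑) = (53*(66/(-9)))*(⅑) = (53*(66*(-⅑)))*(⅑) = (53*(-22/3))*(⅑) = -1166/3*⅑ = -1166/27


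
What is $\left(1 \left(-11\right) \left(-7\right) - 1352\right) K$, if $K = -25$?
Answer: $31875$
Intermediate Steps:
$\left(1 \left(-11\right) \left(-7\right) - 1352\right) K = \left(1 \left(-11\right) \left(-7\right) - 1352\right) \left(-25\right) = \left(\left(-11\right) \left(-7\right) - 1352\right) \left(-25\right) = \left(77 - 1352\right) \left(-25\right) = \left(-1275\right) \left(-25\right) = 31875$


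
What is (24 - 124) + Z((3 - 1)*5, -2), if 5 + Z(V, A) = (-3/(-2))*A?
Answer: -108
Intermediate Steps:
Z(V, A) = -5 + 3*A/2 (Z(V, A) = -5 + (-3/(-2))*A = -5 + (-3*(-1/2))*A = -5 + 3*A/2)
(24 - 124) + Z((3 - 1)*5, -2) = (24 - 124) + (-5 + (3/2)*(-2)) = -100 + (-5 - 3) = -100 - 8 = -108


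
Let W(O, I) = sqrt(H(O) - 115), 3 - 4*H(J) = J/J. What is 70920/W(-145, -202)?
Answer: -70920*I*sqrt(458)/229 ≈ -6627.8*I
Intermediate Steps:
H(J) = 1/2 (H(J) = 3/4 - J/(4*J) = 3/4 - 1/4*1 = 3/4 - 1/4 = 1/2)
W(O, I) = I*sqrt(458)/2 (W(O, I) = sqrt(1/2 - 115) = sqrt(-229/2) = I*sqrt(458)/2)
70920/W(-145, -202) = 70920/((I*sqrt(458)/2)) = 70920*(-I*sqrt(458)/229) = -70920*I*sqrt(458)/229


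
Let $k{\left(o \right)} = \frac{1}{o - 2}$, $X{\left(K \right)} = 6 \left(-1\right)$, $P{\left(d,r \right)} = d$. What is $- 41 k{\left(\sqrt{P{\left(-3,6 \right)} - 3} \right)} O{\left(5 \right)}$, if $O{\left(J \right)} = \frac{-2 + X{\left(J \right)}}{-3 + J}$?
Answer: $- \frac{164}{5} - \frac{82 i \sqrt{6}}{5} \approx -32.8 - 40.172 i$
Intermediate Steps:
$X{\left(K \right)} = -6$
$O{\left(J \right)} = - \frac{8}{-3 + J}$ ($O{\left(J \right)} = \frac{-2 - 6}{-3 + J} = - \frac{8}{-3 + J}$)
$k{\left(o \right)} = \frac{1}{-2 + o}$
$- 41 k{\left(\sqrt{P{\left(-3,6 \right)} - 3} \right)} O{\left(5 \right)} = - \frac{41}{-2 + \sqrt{-3 - 3}} \left(- \frac{8}{-3 + 5}\right) = - \frac{41}{-2 + \sqrt{-6}} \left(- \frac{8}{2}\right) = - \frac{41}{-2 + i \sqrt{6}} \left(\left(-8\right) \frac{1}{2}\right) = - \frac{41}{-2 + i \sqrt{6}} \left(-4\right) = \frac{164}{-2 + i \sqrt{6}}$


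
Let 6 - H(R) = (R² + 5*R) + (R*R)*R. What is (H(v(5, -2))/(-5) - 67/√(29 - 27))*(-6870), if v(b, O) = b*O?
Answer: 1313544 + 230145*√2 ≈ 1.6390e+6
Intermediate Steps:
v(b, O) = O*b
H(R) = 6 - R² - R³ - 5*R (H(R) = 6 - ((R² + 5*R) + (R*R)*R) = 6 - ((R² + 5*R) + R²*R) = 6 - ((R² + 5*R) + R³) = 6 - (R² + R³ + 5*R) = 6 + (-R² - R³ - 5*R) = 6 - R² - R³ - 5*R)
(H(v(5, -2))/(-5) - 67/√(29 - 27))*(-6870) = ((6 - (-2*5)² - (-2*5)³ - (-10)*5)/(-5) - 67/√(29 - 27))*(-6870) = ((6 - 1*(-10)² - 1*(-10)³ - 5*(-10))*(-⅕) - 67*√2/2)*(-6870) = ((6 - 1*100 - 1*(-1000) + 50)*(-⅕) - 67*√2/2)*(-6870) = ((6 - 100 + 1000 + 50)*(-⅕) - 67*√2/2)*(-6870) = (956*(-⅕) - 67*√2/2)*(-6870) = (-956/5 - 67*√2/2)*(-6870) = 1313544 + 230145*√2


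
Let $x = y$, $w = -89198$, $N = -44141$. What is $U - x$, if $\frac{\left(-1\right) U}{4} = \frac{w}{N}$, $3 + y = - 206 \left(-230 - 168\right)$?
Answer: $- \frac{3619256677}{44141} \approx -81993.0$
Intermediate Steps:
$y = 81985$ ($y = -3 - 206 \left(-230 - 168\right) = -3 - -81988 = -3 + 81988 = 81985$)
$x = 81985$
$U = - \frac{356792}{44141}$ ($U = - 4 \left(- \frac{89198}{-44141}\right) = - 4 \left(\left(-89198\right) \left(- \frac{1}{44141}\right)\right) = \left(-4\right) \frac{89198}{44141} = - \frac{356792}{44141} \approx -8.083$)
$U - x = - \frac{356792}{44141} - 81985 = - \frac{3619256677}{44141}$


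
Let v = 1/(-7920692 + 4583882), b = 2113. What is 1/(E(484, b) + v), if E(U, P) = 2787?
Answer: 3336810/9299689469 ≈ 0.00035881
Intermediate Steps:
v = -1/3336810 (v = 1/(-3336810) = -1/3336810 ≈ -2.9969e-7)
1/(E(484, b) + v) = 1/(2787 - 1/3336810) = 1/(9299689469/3336810) = 3336810/9299689469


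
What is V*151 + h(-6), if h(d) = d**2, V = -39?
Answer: -5853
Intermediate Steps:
V*151 + h(-6) = -39*151 + (-6)**2 = -5889 + 36 = -5853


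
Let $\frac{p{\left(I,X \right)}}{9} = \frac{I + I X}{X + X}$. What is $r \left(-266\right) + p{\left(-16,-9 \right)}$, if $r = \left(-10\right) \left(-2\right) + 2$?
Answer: $-5916$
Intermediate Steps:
$p{\left(I,X \right)} = \frac{9 \left(I + I X\right)}{2 X}$ ($p{\left(I,X \right)} = 9 \frac{I + I X}{X + X} = 9 \frac{I + I X}{2 X} = \frac{9 \left(I + I X\right)}{2 X}$)
$r = 22$ ($r = 20 + 2 = 22$)
$r \left(-266\right) + p{\left(-16,-9 \right)} = 22 \left(-266\right) + \frac{9}{2} \left(-16\right) \frac{1}{-9} \left(1 - 9\right) = -5852 + \frac{9}{2} \left(-16\right) \left(- \frac{1}{9}\right) \left(-8\right) = -5852 - 64 = -5916$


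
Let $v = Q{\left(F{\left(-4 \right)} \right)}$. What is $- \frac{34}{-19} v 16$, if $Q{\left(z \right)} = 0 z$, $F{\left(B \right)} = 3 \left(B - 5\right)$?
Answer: $0$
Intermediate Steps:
$F{\left(B \right)} = -15 + 3 B$ ($F{\left(B \right)} = 3 \left(-5 + B\right) = -15 + 3 B$)
$Q{\left(z \right)} = 0$
$v = 0$
$- \frac{34}{-19} v 16 = - \frac{34}{-19} \cdot 0 \cdot 16 = \left(-34\right) \left(- \frac{1}{19}\right) 0 \cdot 16 = \frac{34}{19} \cdot 0 \cdot 16 = 0 \cdot 16 = 0$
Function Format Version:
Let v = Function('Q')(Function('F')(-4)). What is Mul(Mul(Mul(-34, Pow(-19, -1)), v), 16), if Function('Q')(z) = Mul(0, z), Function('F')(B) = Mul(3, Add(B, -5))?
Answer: 0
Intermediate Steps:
Function('F')(B) = Add(-15, Mul(3, B)) (Function('F')(B) = Mul(3, Add(-5, B)) = Add(-15, Mul(3, B)))
Function('Q')(z) = 0
v = 0
Mul(Mul(Mul(-34, Pow(-19, -1)), v), 16) = Mul(Mul(Mul(-34, Pow(-19, -1)), 0), 16) = Mul(Mul(Mul(-34, Rational(-1, 19)), 0), 16) = Mul(Mul(Rational(34, 19), 0), 16) = Mul(0, 16) = 0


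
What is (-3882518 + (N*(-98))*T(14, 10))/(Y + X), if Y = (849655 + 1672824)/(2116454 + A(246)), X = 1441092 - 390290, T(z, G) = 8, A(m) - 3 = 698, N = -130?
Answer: -8004111958690/2224713230789 ≈ -3.5978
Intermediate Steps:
A(m) = 701 (A(m) = 3 + 698 = 701)
X = 1050802
Y = 2522479/2117155 (Y = (849655 + 1672824)/(2116454 + 701) = 2522479/2117155 ≈ 1.1914)
(-3882518 + (N*(-98))*T(14, 10))/(Y + X) = (-3882518 - 130*(-98)*8)/(2522479/2117155 + 1050802) = (-3882518 + 12740*8)/(2224713230789/2117155) = (-3882518 + 101920)*(2117155/2224713230789) = -3780598*2117155/2224713230789 = -8004111958690/2224713230789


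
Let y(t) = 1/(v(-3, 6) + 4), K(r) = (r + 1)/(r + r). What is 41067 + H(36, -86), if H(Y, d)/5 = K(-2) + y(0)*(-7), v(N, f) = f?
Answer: 164259/4 ≈ 41065.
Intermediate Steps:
K(r) = (1 + r)/(2*r) (K(r) = (1 + r)/((2*r)) = (1 + r)*(1/(2*r)) = (1 + r)/(2*r))
y(t) = ⅒ (y(t) = 1/(6 + 4) = 1/10 = ⅒)
H(Y, d) = -9/4 (H(Y, d) = 5*((½)*(1 - 2)/(-2) + (⅒)*(-7)) = 5*((½)*(-½)*(-1) - 7/10) = 5*(¼ - 7/10) = 5*(-9/20) = -9/4)
41067 + H(36, -86) = 41067 - 9/4 = 164259/4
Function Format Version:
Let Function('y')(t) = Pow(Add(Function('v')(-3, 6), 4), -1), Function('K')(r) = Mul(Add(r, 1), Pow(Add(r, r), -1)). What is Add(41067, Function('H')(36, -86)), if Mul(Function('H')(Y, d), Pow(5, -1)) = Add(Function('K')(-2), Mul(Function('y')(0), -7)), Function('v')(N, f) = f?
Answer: Rational(164259, 4) ≈ 41065.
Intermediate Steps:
Function('K')(r) = Mul(Rational(1, 2), Pow(r, -1), Add(1, r)) (Function('K')(r) = Mul(Add(1, r), Pow(Mul(2, r), -1)) = Mul(Add(1, r), Mul(Rational(1, 2), Pow(r, -1))) = Mul(Rational(1, 2), Pow(r, -1), Add(1, r)))
Function('y')(t) = Rational(1, 10) (Function('y')(t) = Pow(Add(6, 4), -1) = Pow(10, -1) = Rational(1, 10))
Function('H')(Y, d) = Rational(-9, 4) (Function('H')(Y, d) = Mul(5, Add(Mul(Rational(1, 2), Pow(-2, -1), Add(1, -2)), Mul(Rational(1, 10), -7))) = Mul(5, Add(Mul(Rational(1, 2), Rational(-1, 2), -1), Rational(-7, 10))) = Mul(5, Add(Rational(1, 4), Rational(-7, 10))) = Mul(5, Rational(-9, 20)) = Rational(-9, 4))
Add(41067, Function('H')(36, -86)) = Add(41067, Rational(-9, 4)) = Rational(164259, 4)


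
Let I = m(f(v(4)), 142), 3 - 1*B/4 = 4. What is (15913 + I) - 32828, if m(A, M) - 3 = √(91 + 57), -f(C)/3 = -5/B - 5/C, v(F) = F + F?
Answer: -16912 + 2*√37 ≈ -16900.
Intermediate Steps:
B = -4 (B = 12 - 4*4 = 12 - 16 = -4)
v(F) = 2*F
f(C) = -15/4 + 15/C (f(C) = -3*(-5/(-4) - 5/C) = -3*(-5*(-¼) - 5/C) = -3*(5/4 - 5/C) = -15/4 + 15/C)
m(A, M) = 3 + 2*√37 (m(A, M) = 3 + √(91 + 57) = 3 + √148 = 3 + 2*√37)
I = 3 + 2*√37 ≈ 15.166
(15913 + I) - 32828 = (15913 + (3 + 2*√37)) - 32828 = (15916 + 2*√37) - 32828 = -16912 + 2*√37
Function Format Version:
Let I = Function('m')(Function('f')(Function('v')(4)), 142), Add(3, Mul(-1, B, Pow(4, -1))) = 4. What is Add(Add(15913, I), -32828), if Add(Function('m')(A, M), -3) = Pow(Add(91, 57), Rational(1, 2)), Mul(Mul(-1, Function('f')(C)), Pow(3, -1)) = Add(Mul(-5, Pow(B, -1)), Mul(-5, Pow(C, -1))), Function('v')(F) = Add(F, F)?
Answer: Add(-16912, Mul(2, Pow(37, Rational(1, 2)))) ≈ -16900.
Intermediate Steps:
B = -4 (B = Add(12, Mul(-4, 4)) = Add(12, -16) = -4)
Function('v')(F) = Mul(2, F)
Function('f')(C) = Add(Rational(-15, 4), Mul(15, Pow(C, -1))) (Function('f')(C) = Mul(-3, Add(Mul(-5, Pow(-4, -1)), Mul(-5, Pow(C, -1)))) = Mul(-3, Add(Mul(-5, Rational(-1, 4)), Mul(-5, Pow(C, -1)))) = Mul(-3, Add(Rational(5, 4), Mul(-5, Pow(C, -1)))) = Add(Rational(-15, 4), Mul(15, Pow(C, -1))))
Function('m')(A, M) = Add(3, Mul(2, Pow(37, Rational(1, 2)))) (Function('m')(A, M) = Add(3, Pow(Add(91, 57), Rational(1, 2))) = Add(3, Pow(148, Rational(1, 2))) = Add(3, Mul(2, Pow(37, Rational(1, 2)))))
I = Add(3, Mul(2, Pow(37, Rational(1, 2)))) ≈ 15.166
Add(Add(15913, I), -32828) = Add(Add(15913, Add(3, Mul(2, Pow(37, Rational(1, 2))))), -32828) = Add(Add(15916, Mul(2, Pow(37, Rational(1, 2)))), -32828) = Add(-16912, Mul(2, Pow(37, Rational(1, 2))))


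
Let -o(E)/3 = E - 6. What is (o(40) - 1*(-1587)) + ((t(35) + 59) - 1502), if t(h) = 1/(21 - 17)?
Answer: 169/4 ≈ 42.250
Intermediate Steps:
t(h) = ¼ (t(h) = 1/4 = ¼)
o(E) = 18 - 3*E (o(E) = -3*(E - 6) = -3*(-6 + E) = 18 - 3*E)
(o(40) - 1*(-1587)) + ((t(35) + 59) - 1502) = ((18 - 3*40) - 1*(-1587)) + ((¼ + 59) - 1502) = ((18 - 120) + 1587) + (237/4 - 1502) = (-102 + 1587) - 5771/4 = 1485 - 5771/4 = 169/4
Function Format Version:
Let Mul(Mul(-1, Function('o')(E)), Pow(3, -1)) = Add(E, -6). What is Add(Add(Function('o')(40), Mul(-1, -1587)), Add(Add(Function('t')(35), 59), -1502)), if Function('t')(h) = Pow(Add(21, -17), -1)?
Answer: Rational(169, 4) ≈ 42.250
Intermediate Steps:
Function('t')(h) = Rational(1, 4) (Function('t')(h) = Pow(4, -1) = Rational(1, 4))
Function('o')(E) = Add(18, Mul(-3, E)) (Function('o')(E) = Mul(-3, Add(E, -6)) = Mul(-3, Add(-6, E)) = Add(18, Mul(-3, E)))
Add(Add(Function('o')(40), Mul(-1, -1587)), Add(Add(Function('t')(35), 59), -1502)) = Add(Add(Add(18, Mul(-3, 40)), Mul(-1, -1587)), Add(Add(Rational(1, 4), 59), -1502)) = Add(Add(Add(18, -120), 1587), Add(Rational(237, 4), -1502)) = Add(Add(-102, 1587), Rational(-5771, 4)) = Add(1485, Rational(-5771, 4)) = Rational(169, 4)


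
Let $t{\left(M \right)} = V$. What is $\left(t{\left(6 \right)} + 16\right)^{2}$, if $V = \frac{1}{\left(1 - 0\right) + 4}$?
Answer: $\frac{6561}{25} \approx 262.44$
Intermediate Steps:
$V = \frac{1}{5}$ ($V = \frac{1}{\left(1 + 0\right) + 4} = \frac{1}{1 + 4} = \frac{1}{5} \approx 0.2$)
$t{\left(M \right)} = \frac{1}{5}$
$\left(t{\left(6 \right)} + 16\right)^{2} = \left(\frac{1}{5} + 16\right)^{2} = \left(\frac{81}{5}\right)^{2} = \frac{6561}{25}$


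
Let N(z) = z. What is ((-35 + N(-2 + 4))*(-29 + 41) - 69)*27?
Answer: -12555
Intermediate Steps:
((-35 + N(-2 + 4))*(-29 + 41) - 69)*27 = ((-35 + (-2 + 4))*(-29 + 41) - 69)*27 = ((-35 + 2)*12 - 69)*27 = (-33*12 - 69)*27 = (-396 - 69)*27 = -465*27 = -12555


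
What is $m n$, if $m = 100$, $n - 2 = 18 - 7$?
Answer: $1300$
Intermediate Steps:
$n = 13$ ($n = 2 + \left(18 - 7\right) = 2 + 11 = 13$)
$m n = 100 \cdot 13 = 1300$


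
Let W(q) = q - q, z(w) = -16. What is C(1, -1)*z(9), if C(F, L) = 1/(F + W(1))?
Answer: -16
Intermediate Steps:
W(q) = 0
C(F, L) = 1/F (C(F, L) = 1/(F + 0) = 1/F)
C(1, -1)*z(9) = -16/1 = 1*(-16) = -16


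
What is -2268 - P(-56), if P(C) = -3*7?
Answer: -2247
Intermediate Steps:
P(C) = -21
-2268 - P(-56) = -2268 - 1*(-21) = -2268 + 21 = -2247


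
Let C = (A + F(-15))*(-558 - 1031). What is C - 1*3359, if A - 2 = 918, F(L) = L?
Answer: -1441404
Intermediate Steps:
A = 920 (A = 2 + 918 = 920)
C = -1438045 (C = (920 - 15)*(-558 - 1031) = 905*(-1589) = -1438045)
C - 1*3359 = -1438045 - 1*3359 = -1438045 - 3359 = -1441404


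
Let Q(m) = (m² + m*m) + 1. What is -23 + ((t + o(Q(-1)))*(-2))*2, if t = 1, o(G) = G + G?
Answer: -51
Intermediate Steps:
Q(m) = 1 + 2*m² (Q(m) = (m² + m²) + 1 = 2*m² + 1 = 1 + 2*m²)
o(G) = 2*G
-23 + ((t + o(Q(-1)))*(-2))*2 = -23 + ((1 + 2*(1 + 2*(-1)²))*(-2))*2 = -23 + ((1 + 2*(1 + 2*1))*(-2))*2 = -23 + ((1 + 2*(1 + 2))*(-2))*2 = -23 + ((1 + 2*3)*(-2))*2 = -23 + ((1 + 6)*(-2))*2 = -23 + (7*(-2))*2 = -23 - 14*2 = -23 - 28 = -51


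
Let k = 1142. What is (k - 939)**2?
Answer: 41209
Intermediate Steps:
(k - 939)**2 = (1142 - 939)**2 = 203**2 = 41209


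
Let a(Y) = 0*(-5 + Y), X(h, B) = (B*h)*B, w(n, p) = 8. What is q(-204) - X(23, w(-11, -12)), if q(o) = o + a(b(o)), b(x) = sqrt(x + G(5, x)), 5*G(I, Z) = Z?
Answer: -1676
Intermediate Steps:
G(I, Z) = Z/5
X(h, B) = h*B**2
b(x) = sqrt(30)*sqrt(x)/5 (b(x) = sqrt(x + x/5) = sqrt(6*x/5) = sqrt(30)*sqrt(x)/5)
a(Y) = 0
q(o) = o (q(o) = o + 0 = o)
q(-204) - X(23, w(-11, -12)) = -204 - 23*8**2 = -204 - 23*64 = -204 - 1*1472 = -204 - 1472 = -1676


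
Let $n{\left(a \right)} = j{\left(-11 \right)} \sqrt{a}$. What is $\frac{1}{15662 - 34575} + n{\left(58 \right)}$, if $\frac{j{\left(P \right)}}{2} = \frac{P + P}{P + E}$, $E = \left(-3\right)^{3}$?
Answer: $- \frac{1}{18913} + \frac{22 \sqrt{58}}{19} \approx 8.8182$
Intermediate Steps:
$E = -27$
$j{\left(P \right)} = \frac{4 P}{-27 + P}$ ($j{\left(P \right)} = 2 \frac{P + P}{P - 27} = 2 \frac{2 P}{-27 + P} = \frac{4 P}{-27 + P}$)
$n{\left(a \right)} = \frac{22 \sqrt{a}}{19}$ ($n{\left(a \right)} = 4 \left(-11\right) \frac{1}{-27 - 11} \sqrt{a} = 4 \left(-11\right) \frac{1}{-38} \sqrt{a} = 4 \left(-11\right) \left(- \frac{1}{38}\right) \sqrt{a} = \frac{22 \sqrt{a}}{19}$)
$\frac{1}{15662 - 34575} + n{\left(58 \right)} = \frac{1}{15662 - 34575} + \frac{22 \sqrt{58}}{19} = \frac{1}{-18913} + \frac{22 \sqrt{58}}{19} = - \frac{1}{18913} + \frac{22 \sqrt{58}}{19}$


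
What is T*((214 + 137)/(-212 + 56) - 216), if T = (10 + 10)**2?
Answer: -87300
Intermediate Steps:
T = 400 (T = 20**2 = 400)
T*((214 + 137)/(-212 + 56) - 216) = 400*((214 + 137)/(-212 + 56) - 216) = 400*(351/(-156) - 216) = 400*(351*(-1/156) - 216) = 400*(-9/4 - 216) = 400*(-873/4) = -87300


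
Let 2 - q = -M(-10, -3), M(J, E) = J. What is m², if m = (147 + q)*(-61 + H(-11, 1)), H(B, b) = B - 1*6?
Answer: 117548964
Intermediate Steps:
H(B, b) = -6 + B (H(B, b) = B - 6 = -6 + B)
q = -8 (q = 2 - (-1)*(-10) = 2 - 1*10 = 2 - 10 = -8)
m = -10842 (m = (147 - 8)*(-61 + (-6 - 11)) = 139*(-61 - 17) = 139*(-78) = -10842)
m² = (-10842)² = 117548964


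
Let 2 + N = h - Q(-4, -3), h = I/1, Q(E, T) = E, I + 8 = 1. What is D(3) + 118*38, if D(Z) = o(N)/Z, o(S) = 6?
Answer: 4486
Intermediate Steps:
I = -7 (I = -8 + 1 = -7)
h = -7 (h = -7/1 = -7*1 = -7)
N = -5 (N = -2 + (-7 - 1*(-4)) = -2 + (-7 + 4) = -2 - 3 = -5)
D(Z) = 6/Z
D(3) + 118*38 = 6/3 + 118*38 = 6*(⅓) + 4484 = 2 + 4484 = 4486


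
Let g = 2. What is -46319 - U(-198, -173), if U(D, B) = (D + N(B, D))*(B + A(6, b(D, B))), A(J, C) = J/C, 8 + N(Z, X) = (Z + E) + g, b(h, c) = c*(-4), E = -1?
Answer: -19325782/173 ≈ -1.1171e+5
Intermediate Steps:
b(h, c) = -4*c
N(Z, X) = -7 + Z (N(Z, X) = -8 + ((Z - 1) + 2) = -8 + ((-1 + Z) + 2) = -8 + (1 + Z) = -7 + Z)
U(D, B) = (B - 3/(2*B))*(-7 + B + D) (U(D, B) = (D + (-7 + B))*(B + 6/((-4*B))) = (-7 + B + D)*(B + 6*(-1/(4*B))) = (-7 + B + D)*(B - 3/(2*B)) = (B - 3/(2*B))*(-7 + B + D))
-46319 - U(-198, -173) = -46319 - (21 - 3*(-173) - 3*(-198) + 2*(-173)²*(-7 - 173 - 198))/(2*(-173)) = -46319 - (-1)*(21 + 519 + 594 + 2*29929*(-378))/(2*173) = -46319 - (-1)*(21 + 519 + 594 - 22626324)/(2*173) = -46319 - (-1)*(-22625190)/(2*173) = -46319 - 1*11312595/173 = -46319 - 11312595/173 = -19325782/173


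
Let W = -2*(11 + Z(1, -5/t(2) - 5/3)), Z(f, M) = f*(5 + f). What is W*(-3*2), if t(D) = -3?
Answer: 204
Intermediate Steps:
W = -34 (W = -2*(11 + 1*(5 + 1)) = -2*(11 + 1*6) = -2*(11 + 6) = -2*17 = -34)
W*(-3*2) = -(-102)*2 = -34*(-6) = 204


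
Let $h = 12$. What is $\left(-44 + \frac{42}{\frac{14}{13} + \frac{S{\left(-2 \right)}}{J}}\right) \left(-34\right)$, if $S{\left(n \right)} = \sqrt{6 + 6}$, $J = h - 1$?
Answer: $\frac{124729}{2711} + \frac{663663 \sqrt{3}}{2711} \approx 470.02$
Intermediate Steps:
$J = 11$ ($J = 12 - 1 = 11$)
$S{\left(n \right)} = 2 \sqrt{3}$ ($S{\left(n \right)} = \sqrt{12} = 2 \sqrt{3}$)
$\left(-44 + \frac{42}{\frac{14}{13} + \frac{S{\left(-2 \right)}}{J}}\right) \left(-34\right) = \left(-44 + \frac{42}{\frac{14}{13} + \frac{2 \sqrt{3}}{11}}\right) \left(-34\right) = 1496 - \frac{1428}{\frac{14}{13} + \frac{2 \sqrt{3}}{11}}$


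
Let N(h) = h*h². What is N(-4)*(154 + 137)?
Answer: -18624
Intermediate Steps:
N(h) = h³
N(-4)*(154 + 137) = (-4)³*(154 + 137) = -64*291 = -18624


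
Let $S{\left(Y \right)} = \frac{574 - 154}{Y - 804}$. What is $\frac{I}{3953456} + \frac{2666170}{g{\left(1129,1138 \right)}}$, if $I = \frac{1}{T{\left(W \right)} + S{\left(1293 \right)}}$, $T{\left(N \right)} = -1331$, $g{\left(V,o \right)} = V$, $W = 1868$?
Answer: $\frac{2285336025482137733}{967734380316912} \approx 2361.5$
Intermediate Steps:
$S{\left(Y \right)} = \frac{420}{-804 + Y}$
$I = - \frac{163}{216813}$ ($I = \frac{1}{-1331 + \frac{420}{-804 + 1293}} = \frac{1}{-1331 + \frac{420}{489}} = \frac{1}{-1331 + 420 \cdot \frac{1}{489}} = \frac{1}{-1331 + \frac{140}{163}} = \frac{1}{- \frac{216813}{163}} = - \frac{163}{216813} \approx -0.0007518$)
$\frac{I}{3953456} + \frac{2666170}{g{\left(1129,1138 \right)}} = - \frac{163}{216813 \cdot 3953456} + \frac{2666170}{1129} = \left(- \frac{163}{216813}\right) \frac{1}{3953456} + 2666170 \cdot \frac{1}{1129} = - \frac{163}{857160655728} + \frac{2666170}{1129} = \frac{2285336025482137733}{967734380316912}$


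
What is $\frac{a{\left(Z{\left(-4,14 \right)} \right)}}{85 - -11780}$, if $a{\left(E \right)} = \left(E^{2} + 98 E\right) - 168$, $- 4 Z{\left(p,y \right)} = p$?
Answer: $- \frac{23}{3955} \approx -0.0058154$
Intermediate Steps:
$Z{\left(p,y \right)} = - \frac{p}{4}$
$a{\left(E \right)} = -168 + E^{2} + 98 E$
$\frac{a{\left(Z{\left(-4,14 \right)} \right)}}{85 - -11780} = \frac{-168 + \left(\left(- \frac{1}{4}\right) \left(-4\right)\right)^{2} + 98 \left(\left(- \frac{1}{4}\right) \left(-4\right)\right)}{85 - -11780} = \frac{-168 + 1^{2} + 98 \cdot 1}{85 + 11780} = \frac{-168 + 1 + 98}{11865} = \left(-69\right) \frac{1}{11865} = - \frac{23}{3955}$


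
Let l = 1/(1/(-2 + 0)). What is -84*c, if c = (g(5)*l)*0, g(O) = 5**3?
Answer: 0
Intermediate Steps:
g(O) = 125
l = -2 (l = 1/(1/(-2)) = 1/(-1/2) = -2)
c = 0 (c = (125*(-2))*0 = -250*0 = 0)
-84*c = -84*0 = 0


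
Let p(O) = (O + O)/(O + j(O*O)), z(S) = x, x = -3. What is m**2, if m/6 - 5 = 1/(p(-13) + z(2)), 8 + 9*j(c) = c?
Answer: 3189796/3721 ≈ 857.24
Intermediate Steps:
j(c) = -8/9 + c/9
z(S) = -3
p(O) = 2*O/(-8/9 + O + O**2/9) (p(O) = (O + O)/(O + (-8/9 + (O*O)/9)) = (2*O)/(O + (-8/9 + O**2/9)) = (2*O)/(-8/9 + O + O**2/9) = 2*O/(-8/9 + O + O**2/9))
m = 1786/61 (m = 30 + 6/(18*(-13)/(-8 + (-13)**2 + 9*(-13)) - 3) = 30 + 6/(18*(-13)/(-8 + 169 - 117) - 3) = 30 + 6/(18*(-13)/44 - 3) = 30 + 6/(18*(-13)*(1/44) - 3) = 30 + 6/(-117/22 - 3) = 30 + 6/(-183/22) = 30 + 6*(-22/183) = 30 - 44/61 = 1786/61 ≈ 29.279)
m**2 = (1786/61)**2 = 3189796/3721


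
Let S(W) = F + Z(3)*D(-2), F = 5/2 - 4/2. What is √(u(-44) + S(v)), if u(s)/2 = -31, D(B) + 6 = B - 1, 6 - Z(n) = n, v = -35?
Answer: I*√354/2 ≈ 9.4074*I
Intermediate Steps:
Z(n) = 6 - n
D(B) = -7 + B (D(B) = -6 + (B - 1) = -6 + (-1 + B) = -7 + B)
F = ½ (F = 5*(½) - 4*½ = 5/2 - 2 = ½ ≈ 0.50000)
u(s) = -62 (u(s) = 2*(-31) = -62)
S(W) = -53/2 (S(W) = ½ + (6 - 1*3)*(-7 - 2) = ½ + (6 - 3)*(-9) = ½ + 3*(-9) = ½ - 27 = -53/2)
√(u(-44) + S(v)) = √(-62 - 53/2) = √(-177/2) = I*√354/2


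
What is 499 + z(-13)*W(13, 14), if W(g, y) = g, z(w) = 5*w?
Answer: -346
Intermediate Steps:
499 + z(-13)*W(13, 14) = 499 + (5*(-13))*13 = 499 - 65*13 = 499 - 845 = -346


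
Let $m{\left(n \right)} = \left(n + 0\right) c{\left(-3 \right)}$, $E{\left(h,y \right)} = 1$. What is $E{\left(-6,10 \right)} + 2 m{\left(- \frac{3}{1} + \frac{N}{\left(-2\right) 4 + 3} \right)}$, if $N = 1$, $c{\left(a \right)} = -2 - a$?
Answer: $- \frac{27}{5} \approx -5.4$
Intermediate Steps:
$m{\left(n \right)} = n$ ($m{\left(n \right)} = \left(n + 0\right) \left(-2 - -3\right) = n \left(-2 + 3\right) = n 1 = n$)
$E{\left(-6,10 \right)} + 2 m{\left(- \frac{3}{1} + \frac{N}{\left(-2\right) 4 + 3} \right)} = 1 + 2 \left(- \frac{3}{1} + 1 \frac{1}{\left(-2\right) 4 + 3}\right) = 1 + 2 \left(\left(-3\right) 1 + 1 \frac{1}{-8 + 3}\right) = 1 + 2 \left(-3 + 1 \frac{1}{-5}\right) = 1 + 2 \left(-3 + 1 \left(- \frac{1}{5}\right)\right) = 1 + 2 \left(-3 - \frac{1}{5}\right) = 1 + 2 \left(- \frac{16}{5}\right) = 1 - \frac{32}{5} = - \frac{27}{5}$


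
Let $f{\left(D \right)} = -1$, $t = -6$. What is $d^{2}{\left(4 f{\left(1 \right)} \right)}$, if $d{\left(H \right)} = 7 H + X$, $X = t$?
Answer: $1156$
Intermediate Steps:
$X = -6$
$d{\left(H \right)} = -6 + 7 H$ ($d{\left(H \right)} = 7 H - 6 = -6 + 7 H$)
$d^{2}{\left(4 f{\left(1 \right)} \right)} = \left(-6 + 7 \cdot 4 \left(-1\right)\right)^{2} = \left(-6 + 7 \left(-4\right)\right)^{2} = \left(-6 - 28\right)^{2} = \left(-34\right)^{2} = 1156$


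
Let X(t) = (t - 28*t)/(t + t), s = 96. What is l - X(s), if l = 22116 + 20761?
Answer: 85781/2 ≈ 42891.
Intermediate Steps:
l = 42877
X(t) = -27/2 (X(t) = (-27*t)/((2*t)) = (-27*t)*(1/(2*t)) = -27/2)
l - X(s) = 42877 - 1*(-27/2) = 42877 + 27/2 = 85781/2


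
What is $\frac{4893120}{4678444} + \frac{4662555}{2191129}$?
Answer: $\frac{8133739899225}{2562768580819} \approx 3.1738$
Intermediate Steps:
$\frac{4893120}{4678444} + \frac{4662555}{2191129} = 4893120 \cdot \frac{1}{4678444} + 4662555 \cdot \frac{1}{2191129} = \frac{1223280}{1169611} + \frac{4662555}{2191129} = \frac{8133739899225}{2562768580819}$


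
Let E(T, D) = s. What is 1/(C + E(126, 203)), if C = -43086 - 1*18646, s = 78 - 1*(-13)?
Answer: -1/61641 ≈ -1.6223e-5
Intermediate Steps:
s = 91 (s = 78 + 13 = 91)
E(T, D) = 91
C = -61732 (C = -43086 - 18646 = -61732)
1/(C + E(126, 203)) = 1/(-61732 + 91) = 1/(-61641) = -1/61641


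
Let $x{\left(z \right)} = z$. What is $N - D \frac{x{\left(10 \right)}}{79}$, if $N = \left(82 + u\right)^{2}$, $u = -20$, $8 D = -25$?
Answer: $\frac{1214829}{316} \approx 3844.4$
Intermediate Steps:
$D = - \frac{25}{8}$ ($D = \frac{1}{8} \left(-25\right) = - \frac{25}{8} \approx -3.125$)
$N = 3844$ ($N = \left(82 - 20\right)^{2} = 62^{2} = 3844$)
$N - D \frac{x{\left(10 \right)}}{79} = 3844 - - \frac{25 \cdot \frac{10}{79}}{8} = 3844 - - \frac{25 \cdot 10 \cdot \frac{1}{79}}{8} = 3844 - \left(- \frac{25}{8}\right) \frac{10}{79} = 3844 - - \frac{125}{316} = 3844 + \frac{125}{316} = \frac{1214829}{316}$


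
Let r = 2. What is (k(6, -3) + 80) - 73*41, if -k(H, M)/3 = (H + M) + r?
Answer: -2928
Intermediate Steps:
k(H, M) = -6 - 3*H - 3*M (k(H, M) = -3*((H + M) + 2) = -3*(2 + H + M) = -6 - 3*H - 3*M)
(k(6, -3) + 80) - 73*41 = ((-6 - 3*6 - 3*(-3)) + 80) - 73*41 = ((-6 - 18 + 9) + 80) - 2993 = (-15 + 80) - 2993 = 65 - 2993 = -2928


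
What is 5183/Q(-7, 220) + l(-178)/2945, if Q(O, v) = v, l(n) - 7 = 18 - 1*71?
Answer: 3050763/129580 ≈ 23.543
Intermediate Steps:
l(n) = -46 (l(n) = 7 + (18 - 1*71) = 7 + (18 - 71) = 7 - 53 = -46)
5183/Q(-7, 220) + l(-178)/2945 = 5183/220 - 46/2945 = 3050763/129580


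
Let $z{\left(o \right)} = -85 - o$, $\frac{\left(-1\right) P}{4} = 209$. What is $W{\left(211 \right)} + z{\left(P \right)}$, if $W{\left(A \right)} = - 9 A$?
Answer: $-1148$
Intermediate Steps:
$P = -836$ ($P = \left(-4\right) 209 = -836$)
$W{\left(211 \right)} + z{\left(P \right)} = \left(-9\right) 211 - -751 = -1899 + \left(-85 + 836\right) = -1899 + 751 = -1148$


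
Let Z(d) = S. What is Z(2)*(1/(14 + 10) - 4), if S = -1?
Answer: 95/24 ≈ 3.9583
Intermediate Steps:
Z(d) = -1
Z(2)*(1/(14 + 10) - 4) = -(1/(14 + 10) - 4) = -(1/24 - 4) = -1*(-95/24) = 95/24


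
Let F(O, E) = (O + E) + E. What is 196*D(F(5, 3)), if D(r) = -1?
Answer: -196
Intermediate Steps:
F(O, E) = O + 2*E (F(O, E) = (E + O) + E = O + 2*E)
196*D(F(5, 3)) = 196*(-1) = -196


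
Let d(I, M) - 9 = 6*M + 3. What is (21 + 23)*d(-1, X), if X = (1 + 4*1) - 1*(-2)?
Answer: 2376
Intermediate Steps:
X = 7 (X = (1 + 4) + 2 = 5 + 2 = 7)
d(I, M) = 12 + 6*M (d(I, M) = 9 + (6*M + 3) = 9 + (3 + 6*M) = 12 + 6*M)
(21 + 23)*d(-1, X) = (21 + 23)*(12 + 6*7) = 44*(12 + 42) = 44*54 = 2376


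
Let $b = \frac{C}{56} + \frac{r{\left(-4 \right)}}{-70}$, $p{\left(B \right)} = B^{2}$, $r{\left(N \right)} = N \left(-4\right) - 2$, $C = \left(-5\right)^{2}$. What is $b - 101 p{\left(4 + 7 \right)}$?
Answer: $- \frac{3421811}{280} \approx -12221.0$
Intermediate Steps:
$C = 25$
$r{\left(N \right)} = -2 - 4 N$ ($r{\left(N \right)} = - 4 N - 2 = -2 - 4 N$)
$b = \frac{69}{280}$ ($b = \frac{25}{56} + \frac{-2 - -16}{-70} = 25 \cdot \frac{1}{56} + \left(-2 + 16\right) \left(- \frac{1}{70}\right) = \frac{25}{56} + 14 \left(- \frac{1}{70}\right) = \frac{25}{56} - \frac{1}{5} = \frac{69}{280} \approx 0.24643$)
$b - 101 p{\left(4 + 7 \right)} = \frac{69}{280} - 101 \left(4 + 7\right)^{2} = \frac{69}{280} - 101 \cdot 11^{2} = \frac{69}{280} - 12221 = - \frac{3421811}{280}$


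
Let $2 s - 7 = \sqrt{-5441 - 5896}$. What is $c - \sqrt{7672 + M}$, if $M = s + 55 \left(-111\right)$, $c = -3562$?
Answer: $-3562 - \frac{\sqrt{6282 + 2 i \sqrt{11337}}}{2} \approx -3601.6 - 0.6716 i$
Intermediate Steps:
$s = \frac{7}{2} + \frac{i \sqrt{11337}}{2}$ ($s = \frac{7}{2} + \frac{\sqrt{-5441 - 5896}}{2} = \frac{7}{2} + \frac{\sqrt{-11337}}{2} = \frac{7}{2} + \frac{i \sqrt{11337}}{2} \approx 3.5 + 53.238 i$)
$M = - \frac{12203}{2} + \frac{i \sqrt{11337}}{2}$ ($M = \left(\frac{7}{2} + \frac{i \sqrt{11337}}{2}\right) + 55 \left(-111\right) = \left(\frac{7}{2} + \frac{i \sqrt{11337}}{2}\right) - 6105 = - \frac{12203}{2} + \frac{i \sqrt{11337}}{2} \approx -6101.5 + 53.238 i$)
$c - \sqrt{7672 + M} = -3562 - \sqrt{7672 - \left(\frac{12203}{2} - \frac{i \sqrt{11337}}{2}\right)} = -3562 - \sqrt{\frac{3141}{2} + \frac{i \sqrt{11337}}{2}}$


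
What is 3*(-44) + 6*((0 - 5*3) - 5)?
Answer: -252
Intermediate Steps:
3*(-44) + 6*((0 - 5*3) - 5) = -132 + 6*((0 - 15) - 5) = -132 + 6*(-15 - 5) = -132 + 6*(-20) = -132 - 120 = -252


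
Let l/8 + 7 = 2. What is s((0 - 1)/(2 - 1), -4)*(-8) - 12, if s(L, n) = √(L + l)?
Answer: -12 - 8*I*√41 ≈ -12.0 - 51.225*I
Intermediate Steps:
l = -40 (l = -56 + 8*2 = -56 + 16 = -40)
s(L, n) = √(-40 + L) (s(L, n) = √(L - 40) = √(-40 + L))
s((0 - 1)/(2 - 1), -4)*(-8) - 12 = √(-40 + (0 - 1)/(2 - 1))*(-8) - 12 = √(-40 - 1/1)*(-8) - 12 = √(-40 - 1*1)*(-8) - 12 = √(-40 - 1)*(-8) - 12 = √(-41)*(-8) - 12 = (I*√41)*(-8) - 12 = -8*I*√41 - 12 = -12 - 8*I*√41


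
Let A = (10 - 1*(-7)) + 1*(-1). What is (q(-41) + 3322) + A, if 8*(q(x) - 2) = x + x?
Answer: 13319/4 ≈ 3329.8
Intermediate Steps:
q(x) = 2 + x/4 (q(x) = 2 + (x + x)/8 = 2 + (2*x)/8 = 2 + x/4)
A = 16 (A = (10 + 7) - 1 = 17 - 1 = 16)
(q(-41) + 3322) + A = ((2 + (¼)*(-41)) + 3322) + 16 = ((2 - 41/4) + 3322) + 16 = (-33/4 + 3322) + 16 = 13255/4 + 16 = 13319/4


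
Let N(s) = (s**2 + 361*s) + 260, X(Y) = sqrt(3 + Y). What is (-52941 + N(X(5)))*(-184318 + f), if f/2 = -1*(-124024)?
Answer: -3356850290 + 46013060*sqrt(2) ≈ -3.2918e+9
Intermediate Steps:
f = 248048 (f = 2*(-1*(-124024)) = 2*124024 = 248048)
N(s) = 260 + s**2 + 361*s
(-52941 + N(X(5)))*(-184318 + f) = (-52941 + (260 + (sqrt(3 + 5))**2 + 361*sqrt(3 + 5)))*(-184318 + 248048) = (-52941 + (260 + (sqrt(8))**2 + 361*sqrt(8)))*63730 = (-52941 + (260 + (2*sqrt(2))**2 + 361*(2*sqrt(2))))*63730 = (-52941 + (260 + 8 + 722*sqrt(2)))*63730 = (-52941 + (268 + 722*sqrt(2)))*63730 = (-52673 + 722*sqrt(2))*63730 = -3356850290 + 46013060*sqrt(2)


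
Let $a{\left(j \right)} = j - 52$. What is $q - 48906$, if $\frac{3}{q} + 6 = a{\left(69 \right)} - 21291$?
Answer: $- \frac{1040719683}{21280} \approx -48906.0$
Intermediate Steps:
$a{\left(j \right)} = -52 + j$
$q = - \frac{3}{21280}$ ($q = \frac{3}{-6 + \left(\left(-52 + 69\right) - 21291\right)} = \frac{3}{-6 + \left(17 - 21291\right)} = \frac{3}{-6 - 21274} = \frac{3}{-21280} = 3 \left(- \frac{1}{21280}\right) = - \frac{3}{21280} \approx -0.00014098$)
$q - 48906 = - \frac{3}{21280} - 48906 = - \frac{1040719683}{21280}$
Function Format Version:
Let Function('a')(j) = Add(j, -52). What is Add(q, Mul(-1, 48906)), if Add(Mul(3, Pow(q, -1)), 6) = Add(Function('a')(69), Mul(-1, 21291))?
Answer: Rational(-1040719683, 21280) ≈ -48906.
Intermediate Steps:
Function('a')(j) = Add(-52, j)
q = Rational(-3, 21280) (q = Mul(3, Pow(Add(-6, Add(Add(-52, 69), Mul(-1, 21291))), -1)) = Mul(3, Pow(Add(-6, Add(17, -21291)), -1)) = Mul(3, Pow(Add(-6, -21274), -1)) = Mul(3, Pow(-21280, -1)) = Mul(3, Rational(-1, 21280)) = Rational(-3, 21280) ≈ -0.00014098)
Add(q, Mul(-1, 48906)) = Add(Rational(-3, 21280), Mul(-1, 48906)) = Add(Rational(-3, 21280), -48906) = Rational(-1040719683, 21280)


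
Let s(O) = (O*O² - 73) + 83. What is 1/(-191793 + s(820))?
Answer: 1/551176217 ≈ 1.8143e-9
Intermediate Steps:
s(O) = 10 + O³ (s(O) = (O³ - 73) + 83 = (-73 + O³) + 83 = 10 + O³)
1/(-191793 + s(820)) = 1/(-191793 + (10 + 820³)) = 1/(-191793 + (10 + 551368000)) = 1/(-191793 + 551368010) = 1/551176217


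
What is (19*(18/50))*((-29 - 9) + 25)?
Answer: -2223/25 ≈ -88.920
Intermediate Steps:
(19*(18/50))*((-29 - 9) + 25) = (19*(18*(1/50)))*(-38 + 25) = (19*(9/25))*(-13) = (171/25)*(-13) = -2223/25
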